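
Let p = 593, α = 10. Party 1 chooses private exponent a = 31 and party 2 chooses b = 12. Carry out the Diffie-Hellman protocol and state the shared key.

Party 1 sends A = α^a mod p = 10^31 mod 593.
10^1 ≡ 10 (mod 593)
10^2 = (10^1)^2 ≡ 10^2 = 100 ≡ 100 (mod 593)
10^4 = (10^2)^2 ≡ 100^2 = 10000 ≡ 512 (mod 593)
10^8 = (10^4)^2 ≡ 512^2 = 262144 ≡ 38 (mod 593)
10^16 = (10^8)^2 ≡ 38^2 = 1444 ≡ 258 (mod 593)
10^31 = 10^16 · 10^8 · 10^4 · 10^2 · 10^1 ≡ 258 · 38 · 512 · 100 · 10 ≡ 252 (mod 593).
So A = 252. Party 2 then computes K = A^b mod p = 252^12 mod 593.
252^1 ≡ 252 (mod 593)
252^2 = (252^1)^2 ≡ 252^2 = 63504 ≡ 53 (mod 593)
252^4 = (252^2)^2 ≡ 53^2 = 2809 ≡ 437 (mod 593)
252^8 = (252^4)^2 ≡ 437^2 = 190969 ≡ 23 (mod 593)
252^12 = 252^8 · 252^4 ≡ 23 · 437 ≡ 563 (mod 593).

563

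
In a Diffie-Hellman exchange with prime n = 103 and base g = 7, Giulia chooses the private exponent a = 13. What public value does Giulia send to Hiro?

Public value = 7^13 (mod 103).
7^1 ≡ 7 (mod 103)
7^2 = (7^1)^2 ≡ 7^2 = 49 ≡ 49 (mod 103)
7^4 = (7^2)^2 ≡ 49^2 = 2401 ≡ 32 (mod 103)
7^8 = (7^4)^2 ≡ 32^2 = 1024 ≡ 97 (mod 103)
7^13 = 7^8 · 7^4 · 7^1 ≡ 97 · 32 · 7 ≡ 98 (mod 103).

98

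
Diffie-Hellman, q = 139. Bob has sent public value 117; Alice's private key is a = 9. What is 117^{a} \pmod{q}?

131

Shared key K = 117^9 mod 139.
117^1 ≡ 117 (mod 139)
117^2 = (117^1)^2 ≡ 117^2 = 13689 ≡ 67 (mod 139)
117^4 = (117^2)^2 ≡ 67^2 = 4489 ≡ 41 (mod 139)
117^8 = (117^4)^2 ≡ 41^2 = 1681 ≡ 13 (mod 139)
117^9 = 117^8 · 117^1 ≡ 13 · 117 ≡ 131 (mod 139).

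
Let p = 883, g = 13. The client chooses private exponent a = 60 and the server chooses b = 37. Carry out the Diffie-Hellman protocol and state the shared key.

The server sends B = g^b mod p = 13^37 mod 883.
13^1 ≡ 13 (mod 883)
13^2 = (13^1)^2 ≡ 13^2 = 169 ≡ 169 (mod 883)
13^4 = (13^2)^2 ≡ 169^2 = 28561 ≡ 305 (mod 883)
13^8 = (13^4)^2 ≡ 305^2 = 93025 ≡ 310 (mod 883)
13^16 = (13^8)^2 ≡ 310^2 = 96100 ≡ 736 (mod 883)
13^32 = (13^16)^2 ≡ 736^2 = 541696 ≡ 417 (mod 883)
13^37 = 13^32 · 13^4 · 13^1 ≡ 417 · 305 · 13 ≡ 429 (mod 883).
So B = 429. The client then computes K = B^a mod p = 429^60 mod 883.
429^1 ≡ 429 (mod 883)
429^2 = (429^1)^2 ≡ 429^2 = 184041 ≡ 377 (mod 883)
429^4 = (429^2)^2 ≡ 377^2 = 142129 ≡ 849 (mod 883)
429^8 = (429^4)^2 ≡ 849^2 = 720801 ≡ 273 (mod 883)
429^16 = (429^8)^2 ≡ 273^2 = 74529 ≡ 357 (mod 883)
429^32 = (429^16)^2 ≡ 357^2 = 127449 ≡ 297 (mod 883)
429^60 = 429^32 · 429^16 · 429^8 · 429^4 ≡ 297 · 357 · 273 · 849 ≡ 600 (mod 883).

600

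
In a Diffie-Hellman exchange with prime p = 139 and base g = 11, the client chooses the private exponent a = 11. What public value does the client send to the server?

117

Public value = 11^11 mod 139.
11^1 ≡ 11 (mod 139)
11^2 = (11^1)^2 ≡ 11^2 = 121 ≡ 121 (mod 139)
11^4 = (11^2)^2 ≡ 121^2 = 14641 ≡ 46 (mod 139)
11^8 = (11^4)^2 ≡ 46^2 = 2116 ≡ 31 (mod 139)
11^11 = 11^8 · 11^2 · 11^1 ≡ 31 · 121 · 11 ≡ 117 (mod 139).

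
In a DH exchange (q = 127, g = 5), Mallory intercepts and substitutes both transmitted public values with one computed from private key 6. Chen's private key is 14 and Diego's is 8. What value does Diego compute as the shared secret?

Diego receives Mallory's public value M = 5^6 mod 127 instead of the honest one.
5^1 ≡ 5 (mod 127)
5^2 = (5^1)^2 ≡ 5^2 = 25 ≡ 25 (mod 127)
5^4 = (5^2)^2 ≡ 25^2 = 625 ≡ 117 (mod 127)
5^6 = 5^4 · 5^2 ≡ 117 · 25 ≡ 4 (mod 127).
So M = 4. Diego computes K = M^8 mod 127.
4^1 ≡ 4 (mod 127)
4^2 = (4^1)^2 ≡ 4^2 = 16 ≡ 16 (mod 127)
4^4 = (4^2)^2 ≡ 16^2 = 256 ≡ 2 (mod 127)
4^8 = (4^4)^2 ≡ 2^2 = 4 ≡ 4 (mod 127)

4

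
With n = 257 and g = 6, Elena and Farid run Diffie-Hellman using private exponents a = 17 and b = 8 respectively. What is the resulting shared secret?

136

Farid sends B = g^b mod n = 6^8 mod 257.
6^1 ≡ 6 (mod 257)
6^2 = (6^1)^2 ≡ 6^2 = 36 ≡ 36 (mod 257)
6^4 = (6^2)^2 ≡ 36^2 = 1296 ≡ 11 (mod 257)
6^8 = (6^4)^2 ≡ 11^2 = 121 ≡ 121 (mod 257)
So B = 121. Elena then computes K = B^a mod n = 121^17 mod 257.
121^1 ≡ 121 (mod 257)
121^2 = (121^1)^2 ≡ 121^2 = 14641 ≡ 249 (mod 257)
121^4 = (121^2)^2 ≡ 249^2 = 62001 ≡ 64 (mod 257)
121^8 = (121^4)^2 ≡ 64^2 = 4096 ≡ 241 (mod 257)
121^16 = (121^8)^2 ≡ 241^2 = 58081 ≡ 256 (mod 257)
121^17 = 121^16 · 121^1 ≡ 256 · 121 ≡ 136 (mod 257).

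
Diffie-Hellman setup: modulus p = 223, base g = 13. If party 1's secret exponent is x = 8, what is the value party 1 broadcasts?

Public value = 13^8 mod 223.
13^1 ≡ 13 (mod 223)
13^2 = (13^1)^2 ≡ 13^2 = 169 ≡ 169 (mod 223)
13^4 = (13^2)^2 ≡ 169^2 = 28561 ≡ 17 (mod 223)
13^8 = (13^4)^2 ≡ 17^2 = 289 ≡ 66 (mod 223)

66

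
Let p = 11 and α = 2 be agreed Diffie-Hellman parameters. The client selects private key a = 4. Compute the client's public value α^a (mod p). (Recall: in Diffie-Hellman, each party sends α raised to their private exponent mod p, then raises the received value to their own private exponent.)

5

Public value = 2^4 (mod 11).
2^1 ≡ 2 (mod 11)
2^2 = (2^1)^2 ≡ 2^2 = 4 ≡ 4 (mod 11)
2^4 = (2^2)^2 ≡ 4^2 = 16 ≡ 5 (mod 11)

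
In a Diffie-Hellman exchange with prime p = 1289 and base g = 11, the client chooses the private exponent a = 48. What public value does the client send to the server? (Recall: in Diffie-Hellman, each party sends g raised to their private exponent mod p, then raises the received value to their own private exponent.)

928

Public value = 11^48 (mod 1289).
11^1 ≡ 11 (mod 1289)
11^2 = (11^1)^2 ≡ 11^2 = 121 ≡ 121 (mod 1289)
11^4 = (11^2)^2 ≡ 121^2 = 14641 ≡ 462 (mod 1289)
11^8 = (11^4)^2 ≡ 462^2 = 213444 ≡ 759 (mod 1289)
11^16 = (11^8)^2 ≡ 759^2 = 576081 ≡ 1187 (mod 1289)
11^32 = (11^16)^2 ≡ 1187^2 = 1408969 ≡ 92 (mod 1289)
11^48 = 11^32 · 11^16 ≡ 92 · 1187 ≡ 928 (mod 1289).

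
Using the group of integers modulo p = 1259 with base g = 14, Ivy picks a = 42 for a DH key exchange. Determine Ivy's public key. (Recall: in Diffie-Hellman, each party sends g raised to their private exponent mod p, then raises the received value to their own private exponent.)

971

Public value = 14^42 mod 1259.
14^1 ≡ 14 (mod 1259)
14^2 = (14^1)^2 ≡ 14^2 = 196 ≡ 196 (mod 1259)
14^4 = (14^2)^2 ≡ 196^2 = 38416 ≡ 646 (mod 1259)
14^8 = (14^4)^2 ≡ 646^2 = 417316 ≡ 587 (mod 1259)
14^16 = (14^8)^2 ≡ 587^2 = 344569 ≡ 862 (mod 1259)
14^32 = (14^16)^2 ≡ 862^2 = 743044 ≡ 234 (mod 1259)
14^42 = 14^32 · 14^8 · 14^2 ≡ 234 · 587 · 196 ≡ 971 (mod 1259).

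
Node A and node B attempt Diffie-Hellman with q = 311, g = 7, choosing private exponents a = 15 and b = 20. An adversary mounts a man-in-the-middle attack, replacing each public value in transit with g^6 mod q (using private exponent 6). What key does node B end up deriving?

Node B receives an adversary's public value M = 7^6 mod 311 instead of the honest one.
7^1 ≡ 7 (mod 311)
7^2 = (7^1)^2 ≡ 7^2 = 49 ≡ 49 (mod 311)
7^4 = (7^2)^2 ≡ 49^2 = 2401 ≡ 224 (mod 311)
7^6 = 7^4 · 7^2 ≡ 224 · 49 ≡ 91 (mod 311).
So M = 91. Node B computes K = M^20 mod 311.
91^1 ≡ 91 (mod 311)
91^2 = (91^1)^2 ≡ 91^2 = 8281 ≡ 195 (mod 311)
91^4 = (91^2)^2 ≡ 195^2 = 38025 ≡ 83 (mod 311)
91^8 = (91^4)^2 ≡ 83^2 = 6889 ≡ 47 (mod 311)
91^16 = (91^8)^2 ≡ 47^2 = 2209 ≡ 32 (mod 311)
91^20 = 91^16 · 91^4 ≡ 32 · 83 ≡ 168 (mod 311).

168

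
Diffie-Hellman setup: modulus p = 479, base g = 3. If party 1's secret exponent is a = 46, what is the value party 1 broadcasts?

Public value = 3^46 (mod 479).
3^1 ≡ 3 (mod 479)
3^2 = (3^1)^2 ≡ 3^2 = 9 ≡ 9 (mod 479)
3^4 = (3^2)^2 ≡ 9^2 = 81 ≡ 81 (mod 479)
3^8 = (3^4)^2 ≡ 81^2 = 6561 ≡ 334 (mod 479)
3^16 = (3^8)^2 ≡ 334^2 = 111556 ≡ 428 (mod 479)
3^32 = (3^16)^2 ≡ 428^2 = 183184 ≡ 206 (mod 479)
3^46 = 3^32 · 3^8 · 3^4 · 3^2 ≡ 206 · 334 · 81 · 9 ≡ 110 (mod 479).

110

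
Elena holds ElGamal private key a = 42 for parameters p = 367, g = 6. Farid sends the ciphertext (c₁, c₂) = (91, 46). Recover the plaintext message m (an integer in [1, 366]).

47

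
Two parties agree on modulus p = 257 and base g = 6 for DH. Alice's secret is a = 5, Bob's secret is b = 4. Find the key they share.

Bob sends B = g^b mod p = 6^4 mod 257.
6^1 ≡ 6 (mod 257)
6^2 = (6^1)^2 ≡ 6^2 = 36 ≡ 36 (mod 257)
6^4 = (6^2)^2 ≡ 36^2 = 1296 ≡ 11 (mod 257)
So B = 11. Alice then computes K = B^a mod p = 11^5 mod 257.
11^1 ≡ 11 (mod 257)
11^2 = (11^1)^2 ≡ 11^2 = 121 ≡ 121 (mod 257)
11^4 = (11^2)^2 ≡ 121^2 = 14641 ≡ 249 (mod 257)
11^5 = 11^4 · 11^1 ≡ 249 · 11 ≡ 169 (mod 257).

169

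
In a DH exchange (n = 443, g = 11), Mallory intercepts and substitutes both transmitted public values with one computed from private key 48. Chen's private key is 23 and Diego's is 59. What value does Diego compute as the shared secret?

318

Diego receives Mallory's public value M = 11^48 mod 443 instead of the honest one.
11^1 ≡ 11 (mod 443)
11^2 = (11^1)^2 ≡ 11^2 = 121 ≡ 121 (mod 443)
11^4 = (11^2)^2 ≡ 121^2 = 14641 ≡ 22 (mod 443)
11^8 = (11^4)^2 ≡ 22^2 = 484 ≡ 41 (mod 443)
11^16 = (11^8)^2 ≡ 41^2 = 1681 ≡ 352 (mod 443)
11^32 = (11^16)^2 ≡ 352^2 = 123904 ≡ 307 (mod 443)
11^48 = 11^32 · 11^16 ≡ 307 · 352 ≡ 415 (mod 443).
So M = 415. Diego computes K = M^59 mod 443.
415^1 ≡ 415 (mod 443)
415^2 = (415^1)^2 ≡ 415^2 = 172225 ≡ 341 (mod 443)
415^4 = (415^2)^2 ≡ 341^2 = 116281 ≡ 215 (mod 443)
415^8 = (415^4)^2 ≡ 215^2 = 46225 ≡ 153 (mod 443)
415^16 = (415^8)^2 ≡ 153^2 = 23409 ≡ 373 (mod 443)
415^32 = (415^16)^2 ≡ 373^2 = 139129 ≡ 27 (mod 443)
415^59 = 415^32 · 415^16 · 415^8 · 415^2 · 415^1 ≡ 27 · 373 · 153 · 341 · 415 ≡ 318 (mod 443).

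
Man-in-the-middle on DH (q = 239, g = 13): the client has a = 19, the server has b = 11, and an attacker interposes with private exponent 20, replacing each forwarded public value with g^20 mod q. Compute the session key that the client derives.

133

The client receives an attacker's public value M = 13^20 mod 239 instead of the honest one.
13^1 ≡ 13 (mod 239)
13^2 = (13^1)^2 ≡ 13^2 = 169 ≡ 169 (mod 239)
13^4 = (13^2)^2 ≡ 169^2 = 28561 ≡ 120 (mod 239)
13^8 = (13^4)^2 ≡ 120^2 = 14400 ≡ 60 (mod 239)
13^16 = (13^8)^2 ≡ 60^2 = 3600 ≡ 15 (mod 239)
13^20 = 13^16 · 13^4 ≡ 15 · 120 ≡ 127 (mod 239).
So M = 127. The client computes K = M^19 mod 239.
127^1 ≡ 127 (mod 239)
127^2 = (127^1)^2 ≡ 127^2 = 16129 ≡ 116 (mod 239)
127^4 = (127^2)^2 ≡ 116^2 = 13456 ≡ 72 (mod 239)
127^8 = (127^4)^2 ≡ 72^2 = 5184 ≡ 165 (mod 239)
127^16 = (127^8)^2 ≡ 165^2 = 27225 ≡ 218 (mod 239)
127^19 = 127^16 · 127^2 · 127^1 ≡ 218 · 116 · 127 ≡ 133 (mod 239).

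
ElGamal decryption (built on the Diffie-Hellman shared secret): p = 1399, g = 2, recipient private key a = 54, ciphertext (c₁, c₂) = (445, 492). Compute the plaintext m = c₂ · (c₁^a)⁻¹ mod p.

Shared mask s = c₁^a mod p = 445^54 mod 1399.
445^1 ≡ 445 (mod 1399)
445^2 = (445^1)^2 ≡ 445^2 = 198025 ≡ 766 (mod 1399)
445^4 = (445^2)^2 ≡ 766^2 = 586756 ≡ 575 (mod 1399)
445^8 = (445^4)^2 ≡ 575^2 = 330625 ≡ 461 (mod 1399)
445^16 = (445^8)^2 ≡ 461^2 = 212521 ≡ 1272 (mod 1399)
445^32 = (445^16)^2 ≡ 1272^2 = 1617984 ≡ 740 (mod 1399)
445^54 = 445^32 · 445^16 · 445^4 · 445^2 ≡ 740 · 1272 · 575 · 766 ≡ 686 (mod 1399).
So s = 686; s⁻¹ ≡ 259 (mod 1399).
m = c₂ · s⁻¹ mod 1399 = 492 · 259 mod 1399 = 119.

119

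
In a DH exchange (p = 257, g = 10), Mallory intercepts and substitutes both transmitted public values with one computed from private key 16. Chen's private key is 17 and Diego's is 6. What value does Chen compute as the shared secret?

225

Chen receives Mallory's public value M = 10^16 mod 257 instead of the honest one.
10^1 ≡ 10 (mod 257)
10^2 = (10^1)^2 ≡ 10^2 = 100 ≡ 100 (mod 257)
10^4 = (10^2)^2 ≡ 100^2 = 10000 ≡ 234 (mod 257)
10^8 = (10^4)^2 ≡ 234^2 = 54756 ≡ 15 (mod 257)
10^16 = (10^8)^2 ≡ 15^2 = 225 ≡ 225 (mod 257)
So M = 225. Chen computes K = M^17 mod 257.
225^1 ≡ 225 (mod 257)
225^2 = (225^1)^2 ≡ 225^2 = 50625 ≡ 253 (mod 257)
225^4 = (225^2)^2 ≡ 253^2 = 64009 ≡ 16 (mod 257)
225^8 = (225^4)^2 ≡ 16^2 = 256 ≡ 256 (mod 257)
225^16 = (225^8)^2 ≡ 256^2 = 65536 ≡ 1 (mod 257)
225^17 = 225^16 · 225^1 ≡ 1 · 225 ≡ 225 (mod 257).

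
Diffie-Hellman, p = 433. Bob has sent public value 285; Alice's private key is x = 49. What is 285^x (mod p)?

Shared key K = 285^49 mod 433.
285^1 ≡ 285 (mod 433)
285^2 = (285^1)^2 ≡ 285^2 = 81225 ≡ 254 (mod 433)
285^4 = (285^2)^2 ≡ 254^2 = 64516 ≡ 432 (mod 433)
285^8 = (285^4)^2 ≡ 432^2 = 186624 ≡ 1 (mod 433)
285^16 = (285^8)^2 ≡ 1^2 = 1 ≡ 1 (mod 433)
285^32 = (285^16)^2 ≡ 1^2 = 1 ≡ 1 (mod 433)
285^49 = 285^32 · 285^16 · 285^1 ≡ 1 · 1 · 285 ≡ 285 (mod 433).

285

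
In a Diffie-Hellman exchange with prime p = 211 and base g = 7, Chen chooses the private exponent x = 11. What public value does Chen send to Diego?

167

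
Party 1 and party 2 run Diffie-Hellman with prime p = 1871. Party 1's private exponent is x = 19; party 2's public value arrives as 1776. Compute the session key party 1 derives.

Shared key K = 1776^19 mod 1871.
1776^1 ≡ 1776 (mod 1871)
1776^2 = (1776^1)^2 ≡ 1776^2 = 3154176 ≡ 1541 (mod 1871)
1776^4 = (1776^2)^2 ≡ 1541^2 = 2374681 ≡ 382 (mod 1871)
1776^8 = (1776^4)^2 ≡ 382^2 = 145924 ≡ 1857 (mod 1871)
1776^16 = (1776^8)^2 ≡ 1857^2 = 3448449 ≡ 196 (mod 1871)
1776^19 = 1776^16 · 1776^2 · 1776^1 ≡ 196 · 1541 · 1776 ≡ 236 (mod 1871).

236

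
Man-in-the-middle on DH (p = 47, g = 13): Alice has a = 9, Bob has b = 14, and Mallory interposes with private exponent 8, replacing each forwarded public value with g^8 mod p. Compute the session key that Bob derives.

Bob receives Mallory's public value M = 13^8 mod 47 instead of the honest one.
13^1 ≡ 13 (mod 47)
13^2 = (13^1)^2 ≡ 13^2 = 169 ≡ 28 (mod 47)
13^4 = (13^2)^2 ≡ 28^2 = 784 ≡ 32 (mod 47)
13^8 = (13^4)^2 ≡ 32^2 = 1024 ≡ 37 (mod 47)
So M = 37. Bob computes K = M^14 mod 47.
37^1 ≡ 37 (mod 47)
37^2 = (37^1)^2 ≡ 37^2 = 1369 ≡ 6 (mod 47)
37^4 = (37^2)^2 ≡ 6^2 = 36 ≡ 36 (mod 47)
37^8 = (37^4)^2 ≡ 36^2 = 1296 ≡ 27 (mod 47)
37^14 = 37^8 · 37^4 · 37^2 ≡ 27 · 36 · 6 ≡ 4 (mod 47).

4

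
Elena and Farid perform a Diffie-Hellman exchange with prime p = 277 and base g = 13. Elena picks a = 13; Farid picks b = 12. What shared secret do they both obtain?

201

Elena sends A = g^a mod p = 13^13 mod 277.
13^1 ≡ 13 (mod 277)
13^2 = (13^1)^2 ≡ 13^2 = 169 ≡ 169 (mod 277)
13^4 = (13^2)^2 ≡ 169^2 = 28561 ≡ 30 (mod 277)
13^8 = (13^4)^2 ≡ 30^2 = 900 ≡ 69 (mod 277)
13^13 = 13^8 · 13^4 · 13^1 ≡ 69 · 30 · 13 ≡ 41 (mod 277).
So A = 41. Farid then computes K = A^b mod p = 41^12 mod 277.
41^1 ≡ 41 (mod 277)
41^2 = (41^1)^2 ≡ 41^2 = 1681 ≡ 19 (mod 277)
41^4 = (41^2)^2 ≡ 19^2 = 361 ≡ 84 (mod 277)
41^8 = (41^4)^2 ≡ 84^2 = 7056 ≡ 131 (mod 277)
41^12 = 41^8 · 41^4 ≡ 131 · 84 ≡ 201 (mod 277).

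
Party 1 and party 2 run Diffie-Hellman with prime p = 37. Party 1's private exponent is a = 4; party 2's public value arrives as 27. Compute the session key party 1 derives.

Shared key K = 27^4 mod 37.
27^1 ≡ 27 (mod 37)
27^2 = (27^1)^2 ≡ 27^2 = 729 ≡ 26 (mod 37)
27^4 = (27^2)^2 ≡ 26^2 = 676 ≡ 10 (mod 37)

10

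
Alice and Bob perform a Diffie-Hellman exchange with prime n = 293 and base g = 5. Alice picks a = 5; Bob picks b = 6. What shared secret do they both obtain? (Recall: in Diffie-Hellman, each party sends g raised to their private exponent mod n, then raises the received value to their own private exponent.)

209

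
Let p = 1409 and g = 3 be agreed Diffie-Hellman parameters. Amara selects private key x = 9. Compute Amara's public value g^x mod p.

1366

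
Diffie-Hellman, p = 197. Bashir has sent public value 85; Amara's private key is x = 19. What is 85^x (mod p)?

59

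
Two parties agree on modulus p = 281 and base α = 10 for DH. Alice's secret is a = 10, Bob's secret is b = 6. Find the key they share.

165

Alice sends A = α^a mod p = 10^10 mod 281.
10^1 ≡ 10 (mod 281)
10^2 = (10^1)^2 ≡ 10^2 = 100 ≡ 100 (mod 281)
10^4 = (10^2)^2 ≡ 100^2 = 10000 ≡ 165 (mod 281)
10^8 = (10^4)^2 ≡ 165^2 = 27225 ≡ 249 (mod 281)
10^10 = 10^8 · 10^2 ≡ 249 · 100 ≡ 172 (mod 281).
So A = 172. Bob then computes K = A^b mod p = 172^6 mod 281.
172^1 ≡ 172 (mod 281)
172^2 = (172^1)^2 ≡ 172^2 = 29584 ≡ 79 (mod 281)
172^4 = (172^2)^2 ≡ 79^2 = 6241 ≡ 59 (mod 281)
172^6 = 172^4 · 172^2 ≡ 59 · 79 ≡ 165 (mod 281).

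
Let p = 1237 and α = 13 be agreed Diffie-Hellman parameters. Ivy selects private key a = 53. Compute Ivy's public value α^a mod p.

353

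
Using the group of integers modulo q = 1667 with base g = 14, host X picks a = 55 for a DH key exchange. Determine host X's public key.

Public value = 14^55 mod 1667.
14^1 ≡ 14 (mod 1667)
14^2 = (14^1)^2 ≡ 14^2 = 196 ≡ 196 (mod 1667)
14^4 = (14^2)^2 ≡ 196^2 = 38416 ≡ 75 (mod 1667)
14^8 = (14^4)^2 ≡ 75^2 = 5625 ≡ 624 (mod 1667)
14^16 = (14^8)^2 ≡ 624^2 = 389376 ≡ 965 (mod 1667)
14^32 = (14^16)^2 ≡ 965^2 = 931225 ≡ 1039 (mod 1667)
14^55 = 14^32 · 14^16 · 14^4 · 14^2 · 14^1 ≡ 1039 · 965 · 75 · 196 · 14 ≡ 1129 (mod 1667).

1129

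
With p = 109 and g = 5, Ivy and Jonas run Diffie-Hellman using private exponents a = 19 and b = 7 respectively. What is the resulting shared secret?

48

Ivy sends A = g^a mod p = 5^19 mod 109.
5^1 ≡ 5 (mod 109)
5^2 = (5^1)^2 ≡ 5^2 = 25 ≡ 25 (mod 109)
5^4 = (5^2)^2 ≡ 25^2 = 625 ≡ 80 (mod 109)
5^8 = (5^4)^2 ≡ 80^2 = 6400 ≡ 78 (mod 109)
5^16 = (5^8)^2 ≡ 78^2 = 6084 ≡ 89 (mod 109)
5^19 = 5^16 · 5^2 · 5^1 ≡ 89 · 25 · 5 ≡ 7 (mod 109).
So A = 7. Jonas then computes K = A^b mod p = 7^7 mod 109.
7^1 ≡ 7 (mod 109)
7^2 = (7^1)^2 ≡ 7^2 = 49 ≡ 49 (mod 109)
7^4 = (7^2)^2 ≡ 49^2 = 2401 ≡ 3 (mod 109)
7^7 = 7^4 · 7^2 · 7^1 ≡ 3 · 49 · 7 ≡ 48 (mod 109).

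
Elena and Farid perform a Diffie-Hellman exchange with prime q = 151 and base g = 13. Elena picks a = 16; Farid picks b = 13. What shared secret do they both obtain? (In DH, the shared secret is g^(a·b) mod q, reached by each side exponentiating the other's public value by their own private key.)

Farid sends B = g^b mod q = 13^13 mod 151.
13^1 ≡ 13 (mod 151)
13^2 = (13^1)^2 ≡ 13^2 = 169 ≡ 18 (mod 151)
13^4 = (13^2)^2 ≡ 18^2 = 324 ≡ 22 (mod 151)
13^8 = (13^4)^2 ≡ 22^2 = 484 ≡ 31 (mod 151)
13^13 = 13^8 · 13^4 · 13^1 ≡ 31 · 22 · 13 ≡ 108 (mod 151).
So B = 108. Elena then computes K = B^a mod q = 108^16 mod 151.
108^1 ≡ 108 (mod 151)
108^2 = (108^1)^2 ≡ 108^2 = 11664 ≡ 37 (mod 151)
108^4 = (108^2)^2 ≡ 37^2 = 1369 ≡ 10 (mod 151)
108^8 = (108^4)^2 ≡ 10^2 = 100 ≡ 100 (mod 151)
108^16 = (108^8)^2 ≡ 100^2 = 10000 ≡ 34 (mod 151)

34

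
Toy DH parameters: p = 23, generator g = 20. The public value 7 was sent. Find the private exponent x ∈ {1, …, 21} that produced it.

Try successive powers of 20 modulo 23:
20^1 ≡ 20
20^2 ≡ 9
20^3 ≡ 19
20^4 ≡ 12
20^5 ≡ 10
20^6 ≡ 16
20^7 ≡ 21
20^8 ≡ 6
20^9 ≡ 5
20^10 ≡ 8
20^11 ≡ 22
20^12 ≡ 3
20^13 ≡ 14
20^14 ≡ 4
20^15 ≡ 11
20^16 ≡ 13
20^17 ≡ 7
Found: x = 17.

17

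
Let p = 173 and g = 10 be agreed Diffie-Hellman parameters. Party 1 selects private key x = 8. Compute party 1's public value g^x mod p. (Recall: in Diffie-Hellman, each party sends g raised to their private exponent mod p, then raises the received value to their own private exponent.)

Public value = 10^8 mod 173.
10^1 ≡ 10 (mod 173)
10^2 = (10^1)^2 ≡ 10^2 = 100 ≡ 100 (mod 173)
10^4 = (10^2)^2 ≡ 100^2 = 10000 ≡ 139 (mod 173)
10^8 = (10^4)^2 ≡ 139^2 = 19321 ≡ 118 (mod 173)

118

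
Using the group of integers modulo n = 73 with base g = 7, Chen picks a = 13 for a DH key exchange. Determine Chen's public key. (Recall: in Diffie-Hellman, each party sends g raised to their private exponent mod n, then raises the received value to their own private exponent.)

66

Public value = 7^13 mod 73.
7^1 ≡ 7 (mod 73)
7^2 = (7^1)^2 ≡ 7^2 = 49 ≡ 49 (mod 73)
7^4 = (7^2)^2 ≡ 49^2 = 2401 ≡ 65 (mod 73)
7^8 = (7^4)^2 ≡ 65^2 = 4225 ≡ 64 (mod 73)
7^13 = 7^8 · 7^4 · 7^1 ≡ 64 · 65 · 7 ≡ 66 (mod 73).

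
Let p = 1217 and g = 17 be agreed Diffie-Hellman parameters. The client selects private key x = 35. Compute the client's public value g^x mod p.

Public value = 17^35 mod 1217.
17^1 ≡ 17 (mod 1217)
17^2 = (17^1)^2 ≡ 17^2 = 289 ≡ 289 (mod 1217)
17^4 = (17^2)^2 ≡ 289^2 = 83521 ≡ 765 (mod 1217)
17^8 = (17^4)^2 ≡ 765^2 = 585225 ≡ 1065 (mod 1217)
17^16 = (17^8)^2 ≡ 1065^2 = 1134225 ≡ 1198 (mod 1217)
17^32 = (17^16)^2 ≡ 1198^2 = 1435204 ≡ 361 (mod 1217)
17^35 = 17^32 · 17^2 · 17^1 ≡ 361 · 289 · 17 ≡ 424 (mod 1217).

424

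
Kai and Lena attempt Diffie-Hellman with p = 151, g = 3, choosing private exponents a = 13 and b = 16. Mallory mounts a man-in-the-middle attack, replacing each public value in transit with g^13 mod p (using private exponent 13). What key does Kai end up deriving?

Kai receives Mallory's public value M = 3^13 mod 151 instead of the honest one.
3^1 ≡ 3 (mod 151)
3^2 = (3^1)^2 ≡ 3^2 = 9 ≡ 9 (mod 151)
3^4 = (3^2)^2 ≡ 9^2 = 81 ≡ 81 (mod 151)
3^8 = (3^4)^2 ≡ 81^2 = 6561 ≡ 68 (mod 151)
3^13 = 3^8 · 3^4 · 3^1 ≡ 68 · 81 · 3 ≡ 65 (mod 151).
So M = 65. Kai computes K = M^13 mod 151.
65^1 ≡ 65 (mod 151)
65^2 = (65^1)^2 ≡ 65^2 = 4225 ≡ 148 (mod 151)
65^4 = (65^2)^2 ≡ 148^2 = 21904 ≡ 9 (mod 151)
65^8 = (65^4)^2 ≡ 9^2 = 81 ≡ 81 (mod 151)
65^13 = 65^8 · 65^4 · 65^1 ≡ 81 · 9 · 65 ≡ 122 (mod 151).

122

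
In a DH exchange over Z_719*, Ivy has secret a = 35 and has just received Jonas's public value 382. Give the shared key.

Shared key K = 382^35 mod 719.
382^1 ≡ 382 (mod 719)
382^2 = (382^1)^2 ≡ 382^2 = 145924 ≡ 686 (mod 719)
382^4 = (382^2)^2 ≡ 686^2 = 470596 ≡ 370 (mod 719)
382^8 = (382^4)^2 ≡ 370^2 = 136900 ≡ 290 (mod 719)
382^16 = (382^8)^2 ≡ 290^2 = 84100 ≡ 696 (mod 719)
382^32 = (382^16)^2 ≡ 696^2 = 484416 ≡ 529 (mod 719)
382^35 = 382^32 · 382^2 · 382^1 ≡ 529 · 686 · 382 ≡ 151 (mod 719).

151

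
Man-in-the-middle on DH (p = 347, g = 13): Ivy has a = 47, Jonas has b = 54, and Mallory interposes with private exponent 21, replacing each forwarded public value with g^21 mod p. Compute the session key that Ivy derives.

328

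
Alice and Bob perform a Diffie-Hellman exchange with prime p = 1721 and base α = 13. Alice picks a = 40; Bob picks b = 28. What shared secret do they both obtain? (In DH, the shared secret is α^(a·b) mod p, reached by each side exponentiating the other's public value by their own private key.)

1508

Alice sends A = α^a mod p = 13^40 mod 1721.
13^1 ≡ 13 (mod 1721)
13^2 = (13^1)^2 ≡ 13^2 = 169 ≡ 169 (mod 1721)
13^4 = (13^2)^2 ≡ 169^2 = 28561 ≡ 1025 (mod 1721)
13^8 = (13^4)^2 ≡ 1025^2 = 1050625 ≡ 815 (mod 1721)
13^16 = (13^8)^2 ≡ 815^2 = 664225 ≡ 1640 (mod 1721)
13^32 = (13^16)^2 ≡ 1640^2 = 2689600 ≡ 1398 (mod 1721)
13^40 = 13^32 · 13^8 ≡ 1398 · 815 ≡ 68 (mod 1721).
So A = 68. Bob then computes K = A^b mod p = 68^28 mod 1721.
68^1 ≡ 68 (mod 1721)
68^2 = (68^1)^2 ≡ 68^2 = 4624 ≡ 1182 (mod 1721)
68^4 = (68^2)^2 ≡ 1182^2 = 1397124 ≡ 1393 (mod 1721)
68^8 = (68^4)^2 ≡ 1393^2 = 1940449 ≡ 882 (mod 1721)
68^16 = (68^8)^2 ≡ 882^2 = 777924 ≡ 32 (mod 1721)
68^28 = 68^16 · 68^8 · 68^4 ≡ 32 · 882 · 1393 ≡ 1508 (mod 1721).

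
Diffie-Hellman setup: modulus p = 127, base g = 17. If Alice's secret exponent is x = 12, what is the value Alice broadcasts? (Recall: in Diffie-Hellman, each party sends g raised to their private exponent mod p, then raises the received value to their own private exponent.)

Public value = 17^12 mod 127.
17^1 ≡ 17 (mod 127)
17^2 = (17^1)^2 ≡ 17^2 = 289 ≡ 35 (mod 127)
17^4 = (17^2)^2 ≡ 35^2 = 1225 ≡ 82 (mod 127)
17^8 = (17^4)^2 ≡ 82^2 = 6724 ≡ 120 (mod 127)
17^12 = 17^8 · 17^4 ≡ 120 · 82 ≡ 61 (mod 127).

61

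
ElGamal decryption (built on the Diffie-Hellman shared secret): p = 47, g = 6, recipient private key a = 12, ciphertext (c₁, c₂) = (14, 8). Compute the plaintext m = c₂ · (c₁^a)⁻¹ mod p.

21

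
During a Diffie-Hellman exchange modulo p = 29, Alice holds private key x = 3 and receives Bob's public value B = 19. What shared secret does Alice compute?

Shared key K = 19^3 mod 29.
19^1 ≡ 19 (mod 29)
19^2 = (19^1)^2 ≡ 19^2 = 361 ≡ 13 (mod 29)
19^3 = 19^2 · 19^1 ≡ 13 · 19 ≡ 15 (mod 29).

15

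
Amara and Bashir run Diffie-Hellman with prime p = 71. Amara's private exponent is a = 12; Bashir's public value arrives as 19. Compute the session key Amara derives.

9

Shared key K = 19^12 mod 71.
19^1 ≡ 19 (mod 71)
19^2 = (19^1)^2 ≡ 19^2 = 361 ≡ 6 (mod 71)
19^4 = (19^2)^2 ≡ 6^2 = 36 ≡ 36 (mod 71)
19^8 = (19^4)^2 ≡ 36^2 = 1296 ≡ 18 (mod 71)
19^12 = 19^8 · 19^4 ≡ 18 · 36 ≡ 9 (mod 71).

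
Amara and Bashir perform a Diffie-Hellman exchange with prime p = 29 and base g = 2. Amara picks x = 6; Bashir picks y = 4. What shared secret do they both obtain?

20

Amara sends A = g^x mod p = 2^6 mod 29.
2^1 ≡ 2 (mod 29)
2^2 = (2^1)^2 ≡ 2^2 = 4 ≡ 4 (mod 29)
2^4 = (2^2)^2 ≡ 4^2 = 16 ≡ 16 (mod 29)
2^6 = 2^4 · 2^2 ≡ 16 · 4 ≡ 6 (mod 29).
So A = 6. Bashir then computes K = A^y mod p = 6^4 mod 29.
6^1 ≡ 6 (mod 29)
6^2 = (6^1)^2 ≡ 6^2 = 36 ≡ 7 (mod 29)
6^4 = (6^2)^2 ≡ 7^2 = 49 ≡ 20 (mod 29)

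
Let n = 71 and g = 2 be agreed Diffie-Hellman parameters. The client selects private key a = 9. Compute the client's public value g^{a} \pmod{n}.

15

Public value = 2^{9} \pmod{71}.
2^1 ≡ 2 (mod 71)
2^2 = (2^1)^2 ≡ 2^2 = 4 ≡ 4 (mod 71)
2^4 = (2^2)^2 ≡ 4^2 = 16 ≡ 16 (mod 71)
2^8 = (2^4)^2 ≡ 16^2 = 256 ≡ 43 (mod 71)
2^9 = 2^8 · 2^1 ≡ 43 · 2 ≡ 15 (mod 71).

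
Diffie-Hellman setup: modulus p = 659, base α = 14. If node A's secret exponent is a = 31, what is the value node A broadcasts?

185

Public value = 14^31 mod 659.
14^1 ≡ 14 (mod 659)
14^2 = (14^1)^2 ≡ 14^2 = 196 ≡ 196 (mod 659)
14^4 = (14^2)^2 ≡ 196^2 = 38416 ≡ 194 (mod 659)
14^8 = (14^4)^2 ≡ 194^2 = 37636 ≡ 73 (mod 659)
14^16 = (14^8)^2 ≡ 73^2 = 5329 ≡ 57 (mod 659)
14^31 = 14^16 · 14^8 · 14^4 · 14^2 · 14^1 ≡ 57 · 73 · 194 · 196 · 14 ≡ 185 (mod 659).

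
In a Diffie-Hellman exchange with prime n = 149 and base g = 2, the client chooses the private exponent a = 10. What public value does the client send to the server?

130

Public value = 2^10 mod 149.
2^1 ≡ 2 (mod 149)
2^2 = (2^1)^2 ≡ 2^2 = 4 ≡ 4 (mod 149)
2^4 = (2^2)^2 ≡ 4^2 = 16 ≡ 16 (mod 149)
2^8 = (2^4)^2 ≡ 16^2 = 256 ≡ 107 (mod 149)
2^10 = 2^8 · 2^2 ≡ 107 · 4 ≡ 130 (mod 149).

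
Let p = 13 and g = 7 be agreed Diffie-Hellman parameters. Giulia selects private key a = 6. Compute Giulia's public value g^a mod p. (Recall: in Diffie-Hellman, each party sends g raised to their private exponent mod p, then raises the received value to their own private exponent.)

Public value = 7^6 mod 13.
7^1 ≡ 7 (mod 13)
7^2 = (7^1)^2 ≡ 7^2 = 49 ≡ 10 (mod 13)
7^4 = (7^2)^2 ≡ 10^2 = 100 ≡ 9 (mod 13)
7^6 = 7^4 · 7^2 ≡ 9 · 10 ≡ 12 (mod 13).

12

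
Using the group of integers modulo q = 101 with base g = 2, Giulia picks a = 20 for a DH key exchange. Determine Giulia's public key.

Public value = 2^20 mod 101.
2^1 ≡ 2 (mod 101)
2^2 = (2^1)^2 ≡ 2^2 = 4 ≡ 4 (mod 101)
2^4 = (2^2)^2 ≡ 4^2 = 16 ≡ 16 (mod 101)
2^8 = (2^4)^2 ≡ 16^2 = 256 ≡ 54 (mod 101)
2^16 = (2^8)^2 ≡ 54^2 = 2916 ≡ 88 (mod 101)
2^20 = 2^16 · 2^4 ≡ 88 · 16 ≡ 95 (mod 101).

95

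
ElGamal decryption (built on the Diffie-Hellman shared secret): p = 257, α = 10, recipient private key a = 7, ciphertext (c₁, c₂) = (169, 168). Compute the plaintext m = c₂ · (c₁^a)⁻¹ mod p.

231

Shared mask s = c₁^a mod p = 169^7 mod 257.
169^1 ≡ 169 (mod 257)
169^2 = (169^1)^2 ≡ 169^2 = 28561 ≡ 34 (mod 257)
169^4 = (169^2)^2 ≡ 34^2 = 1156 ≡ 128 (mod 257)
169^7 = 169^4 · 169^2 · 169^1 ≡ 128 · 34 · 169 ≡ 211 (mod 257).
So s = 211; s⁻¹ ≡ 162 (mod 257).
m = c₂ · s⁻¹ mod 257 = 168 · 162 mod 257 = 231.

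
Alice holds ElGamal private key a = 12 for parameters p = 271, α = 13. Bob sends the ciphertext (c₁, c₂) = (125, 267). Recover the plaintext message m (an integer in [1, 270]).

Shared mask s = c₁^a mod p = 125^12 mod 271.
125^1 ≡ 125 (mod 271)
125^2 = (125^1)^2 ≡ 125^2 = 15625 ≡ 178 (mod 271)
125^4 = (125^2)^2 ≡ 178^2 = 31684 ≡ 248 (mod 271)
125^8 = (125^4)^2 ≡ 248^2 = 61504 ≡ 258 (mod 271)
125^12 = 125^8 · 125^4 ≡ 258 · 248 ≡ 28 (mod 271).
So s = 28; s⁻¹ ≡ 242 (mod 271).
m = c₂ · s⁻¹ mod 271 = 267 · 242 mod 271 = 116.

116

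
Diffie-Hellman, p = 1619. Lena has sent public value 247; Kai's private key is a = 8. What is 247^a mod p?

571

Shared key K = 247^8 mod 1619.
247^1 ≡ 247 (mod 1619)
247^2 = (247^1)^2 ≡ 247^2 = 61009 ≡ 1106 (mod 1619)
247^4 = (247^2)^2 ≡ 1106^2 = 1223236 ≡ 891 (mod 1619)
247^8 = (247^4)^2 ≡ 891^2 = 793881 ≡ 571 (mod 1619)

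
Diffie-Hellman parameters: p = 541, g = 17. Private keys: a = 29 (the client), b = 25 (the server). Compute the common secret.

The client sends A = g^a mod p = 17^29 mod 541.
17^1 ≡ 17 (mod 541)
17^2 = (17^1)^2 ≡ 17^2 = 289 ≡ 289 (mod 541)
17^4 = (17^2)^2 ≡ 289^2 = 83521 ≡ 207 (mod 541)
17^8 = (17^4)^2 ≡ 207^2 = 42849 ≡ 110 (mod 541)
17^16 = (17^8)^2 ≡ 110^2 = 12100 ≡ 198 (mod 541)
17^29 = 17^16 · 17^8 · 17^4 · 17^1 ≡ 198 · 110 · 207 · 17 ≡ 350 (mod 541).
So A = 350. The server then computes K = A^b mod p = 350^25 mod 541.
350^1 ≡ 350 (mod 541)
350^2 = (350^1)^2 ≡ 350^2 = 122500 ≡ 234 (mod 541)
350^4 = (350^2)^2 ≡ 234^2 = 54756 ≡ 115 (mod 541)
350^8 = (350^4)^2 ≡ 115^2 = 13225 ≡ 241 (mod 541)
350^16 = (350^8)^2 ≡ 241^2 = 58081 ≡ 194 (mod 541)
350^25 = 350^16 · 350^8 · 350^1 ≡ 194 · 241 · 350 ≡ 273 (mod 541).

273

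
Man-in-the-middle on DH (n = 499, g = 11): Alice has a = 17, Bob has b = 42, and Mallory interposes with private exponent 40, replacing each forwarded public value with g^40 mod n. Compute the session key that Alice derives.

45

Alice receives Mallory's public value M = 11^40 mod 499 instead of the honest one.
11^1 ≡ 11 (mod 499)
11^2 = (11^1)^2 ≡ 11^2 = 121 ≡ 121 (mod 499)
11^4 = (11^2)^2 ≡ 121^2 = 14641 ≡ 170 (mod 499)
11^8 = (11^4)^2 ≡ 170^2 = 28900 ≡ 457 (mod 499)
11^16 = (11^8)^2 ≡ 457^2 = 208849 ≡ 267 (mod 499)
11^32 = (11^16)^2 ≡ 267^2 = 71289 ≡ 431 (mod 499)
11^40 = 11^32 · 11^8 ≡ 431 · 457 ≡ 361 (mod 499).
So M = 361. Alice computes K = M^17 mod 499.
361^1 ≡ 361 (mod 499)
361^2 = (361^1)^2 ≡ 361^2 = 130321 ≡ 82 (mod 499)
361^4 = (361^2)^2 ≡ 82^2 = 6724 ≡ 237 (mod 499)
361^8 = (361^4)^2 ≡ 237^2 = 56169 ≡ 281 (mod 499)
361^16 = (361^8)^2 ≡ 281^2 = 78961 ≡ 119 (mod 499)
361^17 = 361^16 · 361^1 ≡ 119 · 361 ≡ 45 (mod 499).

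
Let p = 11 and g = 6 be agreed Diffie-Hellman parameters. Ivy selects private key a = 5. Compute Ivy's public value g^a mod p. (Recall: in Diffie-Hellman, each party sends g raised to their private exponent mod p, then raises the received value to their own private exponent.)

10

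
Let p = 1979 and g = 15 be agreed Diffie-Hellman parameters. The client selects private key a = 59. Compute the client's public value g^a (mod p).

1742

Public value = 15^59 (mod 1979).
15^1 ≡ 15 (mod 1979)
15^2 = (15^1)^2 ≡ 15^2 = 225 ≡ 225 (mod 1979)
15^4 = (15^2)^2 ≡ 225^2 = 50625 ≡ 1150 (mod 1979)
15^8 = (15^4)^2 ≡ 1150^2 = 1322500 ≡ 528 (mod 1979)
15^16 = (15^8)^2 ≡ 528^2 = 278784 ≡ 1724 (mod 1979)
15^32 = (15^16)^2 ≡ 1724^2 = 2972176 ≡ 1697 (mod 1979)
15^59 = 15^32 · 15^16 · 15^8 · 15^2 · 15^1 ≡ 1697 · 1724 · 528 · 225 · 15 ≡ 1742 (mod 1979).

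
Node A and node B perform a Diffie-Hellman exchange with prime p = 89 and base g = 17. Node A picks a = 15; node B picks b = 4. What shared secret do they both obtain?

64

Node A sends A = g^a mod p = 17^15 mod 89.
17^1 ≡ 17 (mod 89)
17^2 = (17^1)^2 ≡ 17^2 = 289 ≡ 22 (mod 89)
17^4 = (17^2)^2 ≡ 22^2 = 484 ≡ 39 (mod 89)
17^8 = (17^4)^2 ≡ 39^2 = 1521 ≡ 8 (mod 89)
17^15 = 17^8 · 17^4 · 17^2 · 17^1 ≡ 8 · 39 · 22 · 17 ≡ 9 (mod 89).
So A = 9. Node B then computes K = A^b mod p = 9^4 mod 89.
9^1 ≡ 9 (mod 89)
9^2 = (9^1)^2 ≡ 9^2 = 81 ≡ 81 (mod 89)
9^4 = (9^2)^2 ≡ 81^2 = 6561 ≡ 64 (mod 89)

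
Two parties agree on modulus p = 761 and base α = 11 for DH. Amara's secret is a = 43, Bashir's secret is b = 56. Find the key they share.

Amara sends A = α^a mod p = 11^43 mod 761.
11^1 ≡ 11 (mod 761)
11^2 = (11^1)^2 ≡ 11^2 = 121 ≡ 121 (mod 761)
11^4 = (11^2)^2 ≡ 121^2 = 14641 ≡ 182 (mod 761)
11^8 = (11^4)^2 ≡ 182^2 = 33124 ≡ 401 (mod 761)
11^16 = (11^8)^2 ≡ 401^2 = 160801 ≡ 230 (mod 761)
11^32 = (11^16)^2 ≡ 230^2 = 52900 ≡ 391 (mod 761)
11^43 = 11^32 · 11^8 · 11^2 · 11^1 ≡ 391 · 401 · 121 · 11 ≡ 552 (mod 761).
So A = 552. Bashir then computes K = A^b mod p = 552^56 mod 761.
552^1 ≡ 552 (mod 761)
552^2 = (552^1)^2 ≡ 552^2 = 304704 ≡ 304 (mod 761)
552^4 = (552^2)^2 ≡ 304^2 = 92416 ≡ 335 (mod 761)
552^8 = (552^4)^2 ≡ 335^2 = 112225 ≡ 358 (mod 761)
552^16 = (552^8)^2 ≡ 358^2 = 128164 ≡ 316 (mod 761)
552^32 = (552^16)^2 ≡ 316^2 = 99856 ≡ 165 (mod 761)
552^56 = 552^32 · 552^16 · 552^8 ≡ 165 · 316 · 358 ≡ 312 (mod 761).

312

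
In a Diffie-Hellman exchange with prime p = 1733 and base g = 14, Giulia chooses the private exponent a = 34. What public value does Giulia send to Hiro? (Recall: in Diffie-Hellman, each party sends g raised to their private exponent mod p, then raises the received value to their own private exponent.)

150

Public value = 14^34 mod 1733.
14^1 ≡ 14 (mod 1733)
14^2 = (14^1)^2 ≡ 14^2 = 196 ≡ 196 (mod 1733)
14^4 = (14^2)^2 ≡ 196^2 = 38416 ≡ 290 (mod 1733)
14^8 = (14^4)^2 ≡ 290^2 = 84100 ≡ 916 (mod 1733)
14^16 = (14^8)^2 ≡ 916^2 = 839056 ≡ 284 (mod 1733)
14^32 = (14^16)^2 ≡ 284^2 = 80656 ≡ 938 (mod 1733)
14^34 = 14^32 · 14^2 ≡ 938 · 196 ≡ 150 (mod 1733).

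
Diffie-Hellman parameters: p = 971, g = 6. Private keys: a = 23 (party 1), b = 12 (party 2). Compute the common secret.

501

Party 1 sends A = g^a mod p = 6^23 mod 971.
6^1 ≡ 6 (mod 971)
6^2 = (6^1)^2 ≡ 6^2 = 36 ≡ 36 (mod 971)
6^4 = (6^2)^2 ≡ 36^2 = 1296 ≡ 325 (mod 971)
6^8 = (6^4)^2 ≡ 325^2 = 105625 ≡ 757 (mod 971)
6^16 = (6^8)^2 ≡ 757^2 = 573049 ≡ 159 (mod 971)
6^23 = 6^16 · 6^4 · 6^2 · 6^1 ≡ 159 · 325 · 36 · 6 ≡ 155 (mod 971).
So A = 155. Party 2 then computes K = A^b mod p = 155^12 mod 971.
155^1 ≡ 155 (mod 971)
155^2 = (155^1)^2 ≡ 155^2 = 24025 ≡ 721 (mod 971)
155^4 = (155^2)^2 ≡ 721^2 = 519841 ≡ 356 (mod 971)
155^8 = (155^4)^2 ≡ 356^2 = 126736 ≡ 506 (mod 971)
155^12 = 155^8 · 155^4 ≡ 506 · 356 ≡ 501 (mod 971).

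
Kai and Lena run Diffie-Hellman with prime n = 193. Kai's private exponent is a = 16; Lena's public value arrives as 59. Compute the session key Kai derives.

Shared key K = 59^16 mod 193.
59^1 ≡ 59 (mod 193)
59^2 = (59^1)^2 ≡ 59^2 = 3481 ≡ 7 (mod 193)
59^4 = (59^2)^2 ≡ 7^2 = 49 ≡ 49 (mod 193)
59^8 = (59^4)^2 ≡ 49^2 = 2401 ≡ 85 (mod 193)
59^16 = (59^8)^2 ≡ 85^2 = 7225 ≡ 84 (mod 193)

84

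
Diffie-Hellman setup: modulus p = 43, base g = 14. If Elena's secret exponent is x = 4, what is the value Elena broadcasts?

Public value = 14^4 mod 43.
14^1 ≡ 14 (mod 43)
14^2 = (14^1)^2 ≡ 14^2 = 196 ≡ 24 (mod 43)
14^4 = (14^2)^2 ≡ 24^2 = 576 ≡ 17 (mod 43)

17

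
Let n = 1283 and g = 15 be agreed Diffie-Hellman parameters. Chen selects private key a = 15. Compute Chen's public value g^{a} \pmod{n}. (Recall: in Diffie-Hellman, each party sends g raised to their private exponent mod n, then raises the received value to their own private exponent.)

Public value = 15^{15} \pmod{1283}.
15^1 ≡ 15 (mod 1283)
15^2 = (15^1)^2 ≡ 15^2 = 225 ≡ 225 (mod 1283)
15^4 = (15^2)^2 ≡ 225^2 = 50625 ≡ 588 (mod 1283)
15^8 = (15^4)^2 ≡ 588^2 = 345744 ≡ 617 (mod 1283)
15^15 = 15^8 · 15^4 · 15^2 · 15^1 ≡ 617 · 588 · 225 · 15 ≡ 318 (mod 1283).

318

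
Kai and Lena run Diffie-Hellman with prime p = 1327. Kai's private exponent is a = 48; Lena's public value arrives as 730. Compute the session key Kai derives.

Shared key K = 730^48 mod 1327.
730^1 ≡ 730 (mod 1327)
730^2 = (730^1)^2 ≡ 730^2 = 532900 ≡ 773 (mod 1327)
730^4 = (730^2)^2 ≡ 773^2 = 597529 ≡ 379 (mod 1327)
730^8 = (730^4)^2 ≡ 379^2 = 143641 ≡ 325 (mod 1327)
730^16 = (730^8)^2 ≡ 325^2 = 105625 ≡ 792 (mod 1327)
730^32 = (730^16)^2 ≡ 792^2 = 627264 ≡ 920 (mod 1327)
730^48 = 730^32 · 730^16 ≡ 920 · 792 ≡ 117 (mod 1327).

117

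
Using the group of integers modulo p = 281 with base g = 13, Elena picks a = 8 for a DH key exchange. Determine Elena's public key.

85

Public value = 13^8 mod 281.
13^1 ≡ 13 (mod 281)
13^2 = (13^1)^2 ≡ 13^2 = 169 ≡ 169 (mod 281)
13^4 = (13^2)^2 ≡ 169^2 = 28561 ≡ 180 (mod 281)
13^8 = (13^4)^2 ≡ 180^2 = 32400 ≡ 85 (mod 281)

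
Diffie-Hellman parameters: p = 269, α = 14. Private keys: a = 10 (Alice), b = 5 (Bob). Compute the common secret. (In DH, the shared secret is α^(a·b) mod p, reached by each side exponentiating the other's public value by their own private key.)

53

Bob sends B = α^b mod p = 14^5 mod 269.
14^1 ≡ 14 (mod 269)
14^2 = (14^1)^2 ≡ 14^2 = 196 ≡ 196 (mod 269)
14^4 = (14^2)^2 ≡ 196^2 = 38416 ≡ 218 (mod 269)
14^5 = 14^4 · 14^1 ≡ 218 · 14 ≡ 93 (mod 269).
So B = 93. Alice then computes K = B^a mod p = 93^10 mod 269.
93^1 ≡ 93 (mod 269)
93^2 = (93^1)^2 ≡ 93^2 = 8649 ≡ 41 (mod 269)
93^4 = (93^2)^2 ≡ 41^2 = 1681 ≡ 67 (mod 269)
93^8 = (93^4)^2 ≡ 67^2 = 4489 ≡ 185 (mod 269)
93^10 = 93^8 · 93^2 ≡ 185 · 41 ≡ 53 (mod 269).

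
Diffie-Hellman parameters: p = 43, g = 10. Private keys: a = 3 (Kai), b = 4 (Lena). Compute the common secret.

Kai sends A = g^a mod p = 10^3 mod 43.
10^1 ≡ 10 (mod 43)
10^2 = (10^1)^2 ≡ 10^2 = 100 ≡ 14 (mod 43)
10^3 = 10^2 · 10^1 ≡ 14 · 10 ≡ 11 (mod 43).
So A = 11. Lena then computes K = A^b mod p = 11^4 mod 43.
11^1 ≡ 11 (mod 43)
11^2 = (11^1)^2 ≡ 11^2 = 121 ≡ 35 (mod 43)
11^4 = (11^2)^2 ≡ 35^2 = 1225 ≡ 21 (mod 43)

21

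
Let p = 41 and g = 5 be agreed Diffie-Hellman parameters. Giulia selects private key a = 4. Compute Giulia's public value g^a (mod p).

10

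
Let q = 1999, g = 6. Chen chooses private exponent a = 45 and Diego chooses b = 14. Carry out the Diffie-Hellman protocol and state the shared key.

Diego sends B = g^b mod q = 6^14 mod 1999.
6^1 ≡ 6 (mod 1999)
6^2 = (6^1)^2 ≡ 6^2 = 36 ≡ 36 (mod 1999)
6^4 = (6^2)^2 ≡ 36^2 = 1296 ≡ 1296 (mod 1999)
6^8 = (6^4)^2 ≡ 1296^2 = 1679616 ≡ 456 (mod 1999)
6^14 = 6^8 · 6^4 · 6^2 ≡ 456 · 1296 · 36 ≡ 1778 (mod 1999).
So B = 1778. Chen then computes K = B^a mod q = 1778^45 mod 1999.
1778^1 ≡ 1778 (mod 1999)
1778^2 = (1778^1)^2 ≡ 1778^2 = 3161284 ≡ 865 (mod 1999)
1778^4 = (1778^2)^2 ≡ 865^2 = 748225 ≡ 599 (mod 1999)
1778^8 = (1778^4)^2 ≡ 599^2 = 358801 ≡ 980 (mod 1999)
1778^16 = (1778^8)^2 ≡ 980^2 = 960400 ≡ 880 (mod 1999)
1778^32 = (1778^16)^2 ≡ 880^2 = 774400 ≡ 787 (mod 1999)
1778^45 = 1778^32 · 1778^8 · 1778^4 · 1778^1 ≡ 787 · 980 · 599 · 1778 ≡ 1608 (mod 1999).

1608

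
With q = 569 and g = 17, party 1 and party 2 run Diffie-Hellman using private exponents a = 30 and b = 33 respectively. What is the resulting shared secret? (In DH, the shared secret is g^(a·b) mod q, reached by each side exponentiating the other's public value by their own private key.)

14

Party 2 sends B = g^b mod q = 17^33 mod 569.
17^1 ≡ 17 (mod 569)
17^2 = (17^1)^2 ≡ 17^2 = 289 ≡ 289 (mod 569)
17^4 = (17^2)^2 ≡ 289^2 = 83521 ≡ 447 (mod 569)
17^8 = (17^4)^2 ≡ 447^2 = 199809 ≡ 90 (mod 569)
17^16 = (17^8)^2 ≡ 90^2 = 8100 ≡ 134 (mod 569)
17^32 = (17^16)^2 ≡ 134^2 = 17956 ≡ 317 (mod 569)
17^33 = 17^32 · 17^1 ≡ 317 · 17 ≡ 268 (mod 569).
So B = 268. Party 1 then computes K = B^a mod q = 268^30 mod 569.
268^1 ≡ 268 (mod 569)
268^2 = (268^1)^2 ≡ 268^2 = 71824 ≡ 130 (mod 569)
268^4 = (268^2)^2 ≡ 130^2 = 16900 ≡ 399 (mod 569)
268^8 = (268^4)^2 ≡ 399^2 = 159201 ≡ 450 (mod 569)
268^16 = (268^8)^2 ≡ 450^2 = 202500 ≡ 505 (mod 569)
268^30 = 268^16 · 268^8 · 268^4 · 268^2 ≡ 505 · 450 · 399 · 130 ≡ 14 (mod 569).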